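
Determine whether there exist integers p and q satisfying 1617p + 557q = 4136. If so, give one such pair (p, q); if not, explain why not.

p = 336, q = -968

1617 and 557 are coprime, so 1617p + 557q ranges over all of ℤ.
Dividing repeatedly: 1617 = 2·557 + 503, 557 = 1·503 + 54, 503 = 9·54 + 17, 54 = 3·17 + 3, 17 = 5·3 + 2, 3 = 1·2 + 1, 2 = 2·1 + 0.
Back-substituting, 1 = 3 − 1·2 = 3 − (17 − 5·3) = −17 + 6·3 = −17 + 6·(54 − 3·17) = 6·54 − 19·17 = 6·54 − 19·(503 − 9·54) = −19·503 + 177·54 = −19·503 + 177·(557 − 1·503) = 177·557 − 196·503 = 177·557 − 196·(1617 − 2·557) = −196·1617 + 569·557; that is, 1617·(-196) + 557·569 = 1.
Multiplying through by 4136: p = (-196)·4136 = -810656, q = 569·4136 = 2353384 is a solution.
Shifting by a multiple of (557, −1617) keeps it a solution: p = -810656 + 1456·557 = 336, q = 2353384 − 1456·1617 = -968.
Check: 1617·336 + 557·(-968) = 543312 − 539176 = 4136. ✓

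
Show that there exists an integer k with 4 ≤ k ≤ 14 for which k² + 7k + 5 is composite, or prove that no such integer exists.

At k = 5: 5² + 7·5 + 5 = 65 = 5·13, which is composite.

k = 5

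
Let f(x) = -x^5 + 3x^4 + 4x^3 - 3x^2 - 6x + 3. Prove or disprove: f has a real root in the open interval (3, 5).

f(3) = 66 and f(5) = -852, which have opposite signs.
f is continuous everywhere (it is a polynomial), in particular on [3, 5].
By the Intermediate Value Theorem, f takes the value 0 somewhere in the open interval.

Yes, f has a root in the interval.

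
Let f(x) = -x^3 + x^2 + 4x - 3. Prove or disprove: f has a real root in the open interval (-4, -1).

Yes, f has a root in the interval.

f(-4) = 61 and f(-1) = -5, which have opposite signs.
Since f is a polynomial it is continuous on [-4, -1].
By the Intermediate Value Theorem f must vanish at some point of (-4, -1).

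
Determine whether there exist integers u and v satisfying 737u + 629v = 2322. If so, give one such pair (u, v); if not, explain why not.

Since gcd(737, 629) = 1, every integer is an integer combination of 737 and 629.
Dividing repeatedly: 737 = 1·629 + 108, 629 = 5·108 + 89, 108 = 1·89 + 19, 89 = 4·19 + 13, 19 = 1·13 + 6, 13 = 2·6 + 1, 6 = 6·1 + 0.
Working back up the chain: 1 = 13 − 2·6 = 13 − 2·(19 − 1·13) = −2·19 + 3·13 = −2·19 + 3·(89 − 4·19) = 3·89 − 14·19 = 3·89 − 14·(108 − 1·89) = −14·108 + 17·89 = −14·108 + 17·(629 − 5·108) = 17·629 − 99·108 = 17·629 − 99·(737 − 1·629) = −99·737 + 116·629. So 737·(-99) + 629·116 = 1.
Times 2322: 737·(-229878) + 629·269352 = 2322, so (-229878, 269352) solves it.
The general solution is u = -229878 + 629k, v = 269352 − 737k; taking k = 366 gives the smaller pair u = 336, v = -390.
Indeed 737·336 + 629·(-390) = 247632 − 245310 = 2322.

u = 336, v = -390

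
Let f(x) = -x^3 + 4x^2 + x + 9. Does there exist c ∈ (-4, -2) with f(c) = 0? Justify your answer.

No.

f(-4) = 133 and f(-2) = 31, both positive, so a sign-change argument is unavailable; we show f keeps this sign on the whole interval.
Shift to the endpoint -2: with x = -2 − u (0 < u < 2), one computes f(-2 − u) = u^3 + 10u^2 + 27u + 31.
All 4 nonzero coefficients of this polynomial in u are positive; hence for u > 0 the value is a sum of positive terms (the constant 31 among them).
Therefore f(x) > 0 throughout (-4, -2), and f has no zero there.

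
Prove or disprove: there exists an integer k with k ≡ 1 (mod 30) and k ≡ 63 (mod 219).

There is no such integer.

Both moduli are multiples of 3 = gcd(30, 219), so any solution would satisfy k ≡ 1 and k ≡ 63 modulo 3 simultaneously.
However 1 ≡ 1 and 63 ≡ 0 (mod 3), and 1 ≠ 0.
Therefore no such k exists.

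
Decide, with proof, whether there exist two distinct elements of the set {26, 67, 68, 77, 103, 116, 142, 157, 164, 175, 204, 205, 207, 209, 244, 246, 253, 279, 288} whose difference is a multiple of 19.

Residues mod 19: 26↦7, 67↦10, 68↦11, 77↦1, 103↦8, 116↦2, 142↦9, 157↦5, 164↦12, 175↦4, 204↦14, 205↦15, 207↦17, 209↦0, 244↦16, 246↦18, 253↦6, 279↦13, 288↦3.
These 19 residues are pairwise different, hence no difference of two elements is divisible by 19.

No such pair exists.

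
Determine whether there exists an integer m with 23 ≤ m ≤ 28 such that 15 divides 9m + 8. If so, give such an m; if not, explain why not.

No such integer m in that range exists.

For m = 23, 24, …, 28 the values of 9m + 8 modulo 15 are 5, 14, 8, 2, 11, 5 respectively.
Since 0 is absent from this list, 15 ∤ 9m + 8 for every m with 23 ≤ m ≤ 28.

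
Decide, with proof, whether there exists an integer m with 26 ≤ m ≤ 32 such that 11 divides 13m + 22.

At m = 26, 13·26 + 22 = 360 ≡ 8 (mod 11), and each step in m adds 13 ≡ 2 (mod 11), giving residues 8, 10, 1, 3, 5, 7, 9 for m = 26, 27, …, 32.
Since 0 is absent from this list, 11 ∤ 13m + 22 for every m with 26 ≤ m ≤ 32.

No, no such integer m in that range exists.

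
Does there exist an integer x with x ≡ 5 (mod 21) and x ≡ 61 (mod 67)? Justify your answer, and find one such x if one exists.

Since 21 and 67 share no common factor, CRT says the pair of congruences has a solution (unique mod 1407).
Any solution of the first congruence is x = 5 + 21t; substituting into the second, 21t ≡ 61 − 5 ≡ 56 (mod 67).
Invert 21 mod 67 by the Euclidean algorithm: 67 = 3·21 + 4, 21 = 5·4 + 1, 4 = 4·1 + 0; back-substituting, 1 = 21 − 5·4 = 21 − 5·(67 − 3·21) = −5·67 + 16·21. Hence 21·16 ≡ 1, so 21⁻¹ ≡ 16 (mod 67).
Therefore t ≡ 16·56 = 896 ≡ 25 (mod 67).
With t = 25: x = 5 + 21·25 = 530.
Check: 530 mod 21 = 5, 530 mod 67 = 61. ✓

x = 530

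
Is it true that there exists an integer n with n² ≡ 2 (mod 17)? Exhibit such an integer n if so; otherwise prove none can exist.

n = 11

n = 11 works: 11² = 121, and 121 − 2 = 119 = 7·17.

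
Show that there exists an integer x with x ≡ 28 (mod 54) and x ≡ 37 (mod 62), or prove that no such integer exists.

No, no such integer exists.

gcd(54, 62) = 2. If x ≡ 28 (mod 54) and x ≡ 37 (mod 62), then x ≡ 28 (mod 2) and x ≡ 37 (mod 2).
However 28 ≡ 0 and 37 ≡ 1 (mod 2), and 0 ≠ 1.
So no integer satisfies both congruences.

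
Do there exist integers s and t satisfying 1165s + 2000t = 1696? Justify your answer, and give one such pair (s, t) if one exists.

Any value of 1165s + 2000t is a multiple of gcd(1165, 2000) = 5.
But 1696 is not a multiple of 5 (it leaves remainder 1).
Hence no integers s, t satisfy the equation.

There are no such integers.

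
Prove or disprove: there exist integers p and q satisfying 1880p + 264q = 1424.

p = 28, q = -194

gcd(1880, 264) = 8, and 8 divides 1424, so integer solutions exist.
Dividing through by 8 reduces the equation to 235p + 33q = 178.
Euclidean algorithm: 235 = 7·33 + 4, 33 = 8·4 + 1, 4 = 4·1 + 0.
Unwinding: 1 = 33 − 8·4 = 33 − 8·(235 − 7·33) = −8·235 + 57·33, i.e. 235·(-8) + 33·57 = 1.
Scaling by 178 gives the particular solution (p, q) = (-1424, 10146).
The general solution is p = -1424 + 33k, q = 10146 − 235k; taking k = 44 gives the smaller pair p = 28, q = -194.
Indeed 1880·28 + 264·(-194) = 52640 − 51216 = 1424.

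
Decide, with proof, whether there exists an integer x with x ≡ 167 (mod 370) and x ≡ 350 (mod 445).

Reduce both congruences modulo 5, which divides 370 and 445: they say x ≡ 167 (mod 5) and x ≡ 350 (mod 5).
These are incompatible: 167 − 350 = -183 is not divisible by 5.
So no integer satisfies both congruences.

No, no such integer exists.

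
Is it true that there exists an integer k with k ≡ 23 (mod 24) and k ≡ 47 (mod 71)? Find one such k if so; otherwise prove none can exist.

k = 47

Since 24 and 71 share no common factor, CRT says the pair of congruences has a solution (unique mod 1704).
Any solution of the first congruence is k = 23 + 24t; substituting into the second, 24t ≡ 47 − 23 ≡ 24 (mod 71).
Note 24·3 = 72 ≡ 1 (mod 71) (as 72 − 1 = 1·71), so 24⁻¹ ≡ 3.
Therefore t ≡ 3·24 = 72 ≡ 1 (mod 71).
With t = 1: k = 23 + 24·1 = 47.
Check: 47 mod 24 = 23, 47 mod 71 = 47. ✓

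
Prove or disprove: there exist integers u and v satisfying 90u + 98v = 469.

There are no such integers.

Both 90 and 98 are divisible by gcd(90, 98) = 2, hence so is any combination 90u + 98v.
However 469 leaves remainder 1 on division by 2.
So the equation is unsolvable over ℤ.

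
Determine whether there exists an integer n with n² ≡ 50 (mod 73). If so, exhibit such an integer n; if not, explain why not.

n = 14 works: 14² = 196, and 196 − 50 = 146 = 2·73.

n = 14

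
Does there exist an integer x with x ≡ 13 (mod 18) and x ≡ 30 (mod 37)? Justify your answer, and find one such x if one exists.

gcd(18, 37) = 1, so the Chinese Remainder Theorem guarantees exactly one residue class mod 666 satisfying both.
Write x = 13 + 18t and require 13 + 18t ≡ 30 (mod 37), i.e. 18t ≡ 17 (mod 37).
Note 18·35 = 630 ≡ 1 (mod 37) (as 630 − 1 = 17·37), so 18⁻¹ ≡ 35.
Multiplying by 35: t ≡ 35·17 = 595 ≡ 3 (mod 37).
With t = 3: x = 13 + 18·3 = 67.
Indeed 67 ≡ 13 (mod 18) and 67 ≡ 30 (mod 37).

x = 67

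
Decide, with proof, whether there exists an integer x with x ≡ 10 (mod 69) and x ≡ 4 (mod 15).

The moduli are not coprime: gcd(69, 15) = 3. Compatibility requires 3 ∣ (4 − 10) = -6, which holds, so solutions exist.
The integers ≡ 10 (mod 69) are 10, 79, …; their remainders mod 15 are 10, 4, so x = 79 is the first that is ≡ 4 (mod 15).
Indeed 79 ≡ 10 (mod 69) and 79 ≡ 4 (mod 15).

x = 79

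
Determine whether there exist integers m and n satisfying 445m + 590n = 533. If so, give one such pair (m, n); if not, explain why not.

No, no such integers exist.

Any value of 445m + 590n is a multiple of gcd(445, 590) = 5.
But 533 = 5·106 + 3, so 5 ∤ 533.
Therefore 445m + 590n = 533 has no solution in integers.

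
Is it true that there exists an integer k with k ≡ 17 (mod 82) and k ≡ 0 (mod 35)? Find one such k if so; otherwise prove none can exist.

k = 1575

gcd(82, 35) = 1, so the Chinese Remainder Theorem guarantees exactly one residue class mod 2870 satisfying both.
Any solution of the first congruence is k = 17 + 82t; substituting into the second, 82t ≡ 0 − 17 ≡ 18 (mod 35).
82 ≡ 12 (mod 35), so this reads 12t ≡ 18 (mod 35). Invert 12 mod 35 by the Euclidean algorithm: 35 = 2·12 + 11, 12 = 1·11 + 1, 11 = 11·1 + 0; back-substituting, 1 = 12 − 1·11 = 12 − (35 − 2·12) = −35 + 3·12. Hence 12·3 ≡ 1, so 12⁻¹ ≡ 3 (mod 35).
Therefore t ≡ 3·18 = 54 ≡ 19 (mod 35).
Taking t = 19 gives k = 17 + 82·19 = 1575.
Check: 1575 mod 82 = 17, 1575 mod 35 = 0. ✓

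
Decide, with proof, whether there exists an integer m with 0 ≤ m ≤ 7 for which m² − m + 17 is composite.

The values for m = 0, 1, …, 7 are 17, 17, 19, 23, 29, 37, 47, 59, and each of these is prime.
So no value in the range makes the expression composite.

No such integer m in that range exists.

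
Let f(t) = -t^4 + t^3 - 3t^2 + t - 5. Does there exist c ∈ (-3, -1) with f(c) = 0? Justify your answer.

No.

f(-3) = -143 and f(-1) = -11, both negative, so a sign-change argument is unavailable; we show f keeps this sign on the whole interval.
Shift to the endpoint -1: with t = -1 − u (0 < u < 2), one computes f(-1 − u) = -u^4 - 5u^3 - 12u^2 - 14u - 11.
The nonzero coefficients here are all negative, so for u > 0 every term is negative (or zero), and the constant term -11 is strictly negative.
Therefore f(t) < 0 throughout (-3, -1), and f has no zero there.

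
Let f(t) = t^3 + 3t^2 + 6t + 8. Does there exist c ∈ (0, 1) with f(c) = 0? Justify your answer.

Evaluate at the endpoints: f(0) = 8, f(1) = 18 — same sign (positive).
f'(t) = 3t^2 + 6t + 6 has discriminant 6² − 4·3·6 = -36 < 0, so f' has no real roots and is positive for every real t.
So f is strictly increasing; between 0 and 1 its values lie between f(0) = 8 and f(1) = 18, all positive. Therefore f has no root in (0, 1).

No such root exists.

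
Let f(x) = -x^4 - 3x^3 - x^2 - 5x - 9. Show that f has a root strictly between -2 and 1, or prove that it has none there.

Yes, f has a root in the interval.

f(-2) = 5 and f(1) = -19, which have opposite signs.
Since f is a polynomial it is continuous on [-2, 1].
By the Intermediate Value Theorem, f takes the value 0 somewhere in the open interval.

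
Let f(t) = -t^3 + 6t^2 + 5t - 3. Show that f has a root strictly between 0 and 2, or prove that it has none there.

f(0) = -3 and f(2) = 23, which have opposite signs.
As a polynomial, f is continuous on every closed interval.
By the Intermediate Value Theorem, f takes the value 0 somewhere in the open interval.

Such a root exists.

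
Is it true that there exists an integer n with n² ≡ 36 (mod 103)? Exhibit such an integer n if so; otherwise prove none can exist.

n = 6

Take n = 6. Then 6² = 36, and since 0 ≤ 36 < 103 this is already reduced: 6² ≡ 36 (mod 103).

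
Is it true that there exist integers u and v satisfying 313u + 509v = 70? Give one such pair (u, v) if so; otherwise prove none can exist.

u = 36, v = -22

Since gcd(313, 509) = 1, every integer is an integer combination of 313 and 509.
Dividing repeatedly: 509 = 1·313 + 196, 313 = 1·196 + 117, 196 = 1·117 + 79, 117 = 1·79 + 38, 79 = 2·38 + 3, 38 = 12·3 + 2, 3 = 1·2 + 1, 2 = 2·1 + 0.
Back-substituting, 1 = 3 − 1·2 = 3 − (38 − 12·3) = −38 + 13·3 = −38 + 13·(79 − 2·38) = 13·79 − 27·38 = 13·79 − 27·(117 − 1·79) = −27·117 + 40·79 = −27·117 + 40·(196 − 1·117) = 40·196 − 67·117 = 40·196 − 67·(313 − 1·196) = −67·313 + 107·196 = −67·313 + 107·(509 − 1·313) = 107·509 − 174·313; that is, 313·(-174) + 509·107 = 1.
Multiplying through by 70: u = (-174)·70 = -12180, v = 107·70 = 7490 is a solution.
Adding 24·509 to u and subtracting 24·313 from v gives the tidier solution (36, -22).
Indeed 313·36 + 509·(-22) = 11268 − 11198 = 70.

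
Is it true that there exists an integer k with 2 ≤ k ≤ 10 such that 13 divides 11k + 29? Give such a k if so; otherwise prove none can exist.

k = 8

k = 8 works, since 11·8 + 29 = 117 = 9·13.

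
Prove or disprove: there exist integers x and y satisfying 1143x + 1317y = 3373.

gcd(1143, 1317) = 3, so every integer of the form 1143x + 1317y is a multiple of 3.
But 3373 = 3·1124 + 1, so 3 ∤ 3373.
Hence no integers x, y satisfy the equation.

No, no such integers exist.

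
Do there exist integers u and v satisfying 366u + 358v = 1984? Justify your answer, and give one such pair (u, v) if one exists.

u = 69, v = -65

Since gcd(366, 358) = 2 and 1984 = 2·992, Bézout's identity guarantees a solution.
Dividing through by 2 reduces the equation to 183u + 179v = 992.
Run the Euclidean algorithm on 183 and 179: 183 = 1·179 + 4, 179 = 44·4 + 3, 4 = 1·3 + 1, 3 = 3·1 + 0.
Unwinding: 1 = 4 − 1·3 = 4 − (179 − 44·4) = −179 + 45·4 = −179 + 45·(183 − 1·179) = 45·183 − 46·179, i.e. 183·45 + 179·(-46) = 1.
Times 992: 183·44640 + 179·(-45632) = 992, so (44640, -45632) solves it.
Subtracting 249·179 from u and adding 249·183 to v gives the tidier solution (69, -65).
Check: 366·69 + 358·(-65) = 25254 − 23270 = 1984. ✓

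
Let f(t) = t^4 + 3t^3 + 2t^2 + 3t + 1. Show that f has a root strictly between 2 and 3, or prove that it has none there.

The endpoint values f(2) = 55 and f(3) = 190 are both positive. Claim: f(t) > 0 for every t in (2, 3).
Shift to the endpoint 2: with t = 2 + u (0 < u < 1), one computes f(2 + u) = u^4 + 11u^3 + 44u^2 + 79u + 55.
All 5 nonzero coefficients of this polynomial in u are positive; hence for u > 0 the value is a sum of positive terms (the constant 55 among them).
Therefore f(t) > 0 throughout (2, 3), and f has no zero there.

No.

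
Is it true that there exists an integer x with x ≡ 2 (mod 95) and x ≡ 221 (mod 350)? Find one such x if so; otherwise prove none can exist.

gcd(95, 350) = 5. If x ≡ 2 (mod 95) and x ≡ 221 (mod 350), then x ≡ 2 (mod 5) and x ≡ 221 (mod 5).
These are incompatible: 2 − 221 = -219 is not divisible by 5.
Therefore no such x exists.

There is no such integer.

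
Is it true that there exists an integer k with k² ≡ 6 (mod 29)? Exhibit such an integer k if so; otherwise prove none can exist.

k = 8

k = 8 works: 8² = 64, and 64 − 6 = 58 = 2·29.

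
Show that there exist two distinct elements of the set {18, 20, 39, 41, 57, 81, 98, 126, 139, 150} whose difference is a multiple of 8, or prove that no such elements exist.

18 mod 8 = 2 and 98 mod 8 = 2, so 98 − 18 = 80 = 10·8.

Yes: 18 and 98.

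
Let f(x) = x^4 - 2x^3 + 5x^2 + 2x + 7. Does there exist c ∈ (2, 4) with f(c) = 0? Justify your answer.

No.

f(2) = 31 and f(4) = 223, both positive, so a sign-change argument is unavailable; we show f keeps this sign on the whole interval.
Shift to the endpoint 2: with x = 2 + u (0 < u < 2), one computes f(2 + u) = u^4 + 6u^3 + 17u^2 + 30u + 31.
All 5 nonzero coefficients of this polynomial in u are positive; hence for u > 0 the value is a sum of positive terms (the constant 31 among them).
Therefore f(x) > 0 throughout (2, 4), and f has no zero there.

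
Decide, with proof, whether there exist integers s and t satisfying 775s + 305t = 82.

No such integers exist.

Any value of 775s + 305t is a multiple of gcd(775, 305) = 5.
But 82 is not a multiple of 5 (it leaves remainder 2).
So the equation is unsolvable over ℤ.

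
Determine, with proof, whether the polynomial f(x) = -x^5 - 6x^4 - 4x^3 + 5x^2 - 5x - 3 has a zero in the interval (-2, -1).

Such a root exists.

f(-2) = -5 and f(-1) = 6, which have opposite signs.
f is continuous everywhere (it is a polynomial), in particular on [-2, -1].
By the Intermediate Value Theorem f must vanish at some point of (-2, -1).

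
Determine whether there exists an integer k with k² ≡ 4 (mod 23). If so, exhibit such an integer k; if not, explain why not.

k = 2

Take k = 2. Then 2² = 4, and since 0 ≤ 4 < 23 this is already reduced: 2² ≡ 4 (mod 23).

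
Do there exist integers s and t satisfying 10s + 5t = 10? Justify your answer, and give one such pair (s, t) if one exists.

s = 0, t = 2

Every value of 10s + 5t is a multiple of gcd(10, 5) = 5; since 5 ∣ 10, solutions exist.
Dividing through by 5 reduces the equation to 2s + 1t = 2.
With a unit coefficient on t, (s, t) = (0, 2) is an immediate solution.
Check: 10·0 + 5·2 = 0 + 10 = 10. ✓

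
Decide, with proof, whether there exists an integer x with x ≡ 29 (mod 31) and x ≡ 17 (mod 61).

x = 1176

gcd(31, 61) = 1, so the Chinese Remainder Theorem guarantees exactly one residue class mod 1891 satisfying both.
Write x = 29 + 31t and require 29 + 31t ≡ 17 (mod 61), i.e. 31t ≡ 49 (mod 61).
To invert 31 modulo 61: 61 = 1·31 + 30, 31 = 1·30 + 1, 30 = 30·1 + 0, and unwinding, 1 = 31 − 1·30 = 31 − (61 − 1·31) = −61 + 2·31. Thus 31⁻¹ ≡ 2 (mod 61).
Therefore t ≡ 2·49 = 98 ≡ 37 (mod 61).
With t = 37: x = 29 + 31·37 = 1176.
Check: 1176 mod 31 = 29, 1176 mod 61 = 17. ✓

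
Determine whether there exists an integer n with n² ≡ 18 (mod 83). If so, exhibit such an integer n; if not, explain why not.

83 is prime, so by Euler's criterion 18 is a square mod 83 iff 18^((83−1)/2) = 18^41 ≡ 1 (mod 83).
Squaring successively (mod 83): 18^2 = 324 ≡ 75; 18^4 ≡ 75² = 5625 ≡ 64; 18^8 ≡ 64² = 4096 ≡ 29; 18^16 ≡ 29² = 841 ≡ 11; 18^32 ≡ 11² = 121 ≡ 38.
Since 41 = 32 + 8 + 1, 18^41 ≡ 38 · 29 · 18; multiplying out mod 83: 38·29 = 1102 ≡ 23, then 23·18 = 414 ≡ 82. Thus 18^41 ≡ 82 ≡ −1 (mod 83).
By Euler's criterion 18 is a quadratic non-residue mod 83: no n satisfies n² ≡ 18 (mod 83).

No, no such integer exists.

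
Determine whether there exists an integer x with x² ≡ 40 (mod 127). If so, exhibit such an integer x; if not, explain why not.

There is no such integer.

127 is prime, so by Euler's criterion 40 is a square mod 127 iff 40^((127−1)/2) = 40^63 ≡ 1 (mod 127).
Repeated squaring mod 127: 40^2 = 1600 ≡ 76; 40^4 ≡ 76² = 5776 ≡ 61; 40^8 ≡ 61² = 3721 ≡ 38; 40^16 ≡ 38² = 1444 ≡ 47; 40^32 ≡ 47² = 2209 ≡ 50.
Since 63 = 32 + 16 + 8 + 4 + 2 + 1, 40^63 ≡ 50 · 47 · 38 · 61 · 76 · 40; multiplying out mod 127: 50·47 = 2350 ≡ 64, then 64·38 = 2432 ≡ 19, then 19·61 = 1159 ≡ 16, then 16·76 = 1216 ≡ 73, then 73·40 = 2920 ≡ 126. Thus 40^63 ≡ 126 ≡ −1 (mod 127).
By Euler's criterion 40 is a quadratic non-residue mod 127: no x satisfies x² ≡ 40 (mod 127).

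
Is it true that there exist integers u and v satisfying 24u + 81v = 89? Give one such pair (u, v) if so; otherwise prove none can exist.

There are no such integers.

Any value of 24u + 81v is a multiple of gcd(24, 81) = 3.
But 89 is not a multiple of 3 (it leaves remainder 2).
Hence no integers u, v satisfy the equation.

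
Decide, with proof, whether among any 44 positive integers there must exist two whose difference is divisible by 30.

Partition the integers by their residue mod 30; there are 30 classes.
With 44 integers and only 30 classes, the pigeonhole principle forces two of them, say a and b, into the same class.
Equal remainders mean a − b ≡ 0 (mod 30), so 30 divides their difference.

Yes.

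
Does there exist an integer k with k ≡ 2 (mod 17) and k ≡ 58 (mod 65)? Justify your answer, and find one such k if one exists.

k = 903

Since 17 and 65 share no common factor, CRT says the pair of congruences has a solution (unique mod 1105).
Any solution of the first congruence is k = 2 + 17t; substituting into the second, 17t ≡ 58 − 2 ≡ 56 (mod 65).
Note 17·23 = 391 ≡ 1 (mod 65) (as 391 − 1 = 6·65), so 17⁻¹ ≡ 23.
Therefore t ≡ 23·56 = 1288 ≡ 53 (mod 65).
Taking t = 53 gives k = 2 + 17·53 = 903.
Check: 903 mod 17 = 2, 903 mod 65 = 58. ✓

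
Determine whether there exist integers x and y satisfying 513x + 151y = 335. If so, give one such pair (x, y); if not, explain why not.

x = 144, y = -487

513 and 151 are coprime, so 513x + 151y ranges over all of ℤ.
Euclidean algorithm: 513 = 3·151 + 60, 151 = 2·60 + 31, 60 = 1·31 + 29, 31 = 1·29 + 2, 29 = 14·2 + 1, 2 = 2·1 + 0.
Working back up the chain: 1 = 29 − 14·2 = 29 − 14·(31 − 1·29) = −14·31 + 15·29 = −14·31 + 15·(60 − 1·31) = 15·60 − 29·31 = 15·60 − 29·(151 − 2·60) = −29·151 + 73·60 = −29·151 + 73·(513 − 3·151) = 73·513 − 248·151. So 513·73 + 151·(-248) = 1.
Times 335: 513·24455 + 151·(-83080) = 335, so (24455, -83080) solves it.
The general solution is x = 24455 + 151k, y = -83080 − 513k; taking k = -161 gives the smaller pair x = 144, y = -487.
Check: 513·144 + 151·(-487) = 73872 − 73537 = 335. ✓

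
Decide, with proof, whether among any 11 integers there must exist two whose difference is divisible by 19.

Consider the 11 integers 90, 91, …, 100. They lie in distinct residue classes modulo 19, since 11 ≤ 19.
The differences between them range over 1, …, 10, none of which is divisible by 19.

No; for instance {90, 91, 92, 93, 94, 95, 96, 97, 98, 99, 100} is a counterexample.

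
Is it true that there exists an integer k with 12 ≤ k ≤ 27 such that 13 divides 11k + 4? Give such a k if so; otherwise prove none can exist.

k = 15 works, since 11·15 + 4 = 169 = 13·13.

k = 15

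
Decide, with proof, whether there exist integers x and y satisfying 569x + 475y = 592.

569 and 475 are coprime, so 569x + 475y ranges over all of ℤ.
Dividing repeatedly: 569 = 1·475 + 94, 475 = 5·94 + 5, 94 = 18·5 + 4, 5 = 1·4 + 1, 4 = 4·1 + 0.
Unwinding: 1 = 5 − 1·4 = 5 − (94 − 18·5) = −94 + 19·5 = −94 + 19·(475 − 5·94) = 19·475 − 96·94 = 19·475 − 96·(569 − 1·475) = −96·569 + 115·475, i.e. 569·(-96) + 475·115 = 1.
Scaling by 592 gives the particular solution (x, y) = (-56832, 68080).
Shifting by a multiple of (475, −569) keeps it a solution: x = -56832 + 120·475 = 168, y = 68080 − 120·569 = -200.
Check: 569·168 + 475·(-200) = 95592 − 95000 = 592. ✓

x = 168, y = -200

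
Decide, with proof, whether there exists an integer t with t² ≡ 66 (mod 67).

Apply Euler's criterion with the prime 67: 66 is a quadratic residue iff 66^33 ≡ 1 (mod 67), and a non-residue iff it is ≡ −1.
Squaring successively (mod 67): 66^2 = 4356 ≡ 1; 66^4 ≡ 1² = 1 ≡ 1; 66^8 ≡ 1² = 1 ≡ 1; 66^16 ≡ 1² = 1 ≡ 1; 66^32 ≡ 1² = 1 ≡ 1.
Since 33 = 32 + 1, 66^33 ≡ 1 · 66; multiplying out mod 67: 1·66 = 66 ≡ 66. Thus 66^33 ≡ 66 ≡ −1 (mod 67).
By Euler's criterion 66 is a quadratic non-residue mod 67: no t satisfies t² ≡ 66 (mod 67).

There is no such integer.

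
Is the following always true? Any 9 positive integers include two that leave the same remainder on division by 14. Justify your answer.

Consider the 9 integers 11, 12, …, 19. They lie in distinct residue classes modulo 14, since 9 ≤ 14.
So no two of them leave the same remainder on division by 14; the claim fails for this set.

No, the set {11, 12, 13, 14, 15, 16, 17, 18, 19} is a counterexample.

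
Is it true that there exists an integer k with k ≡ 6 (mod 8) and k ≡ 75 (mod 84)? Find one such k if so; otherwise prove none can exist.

Reduce both congruences modulo 4, which divides 8 and 84: they say k ≡ 6 (mod 4) and k ≡ 75 (mod 4).
These are incompatible: 6 − 75 = -69 is not divisible by 4.
So no integer satisfies both congruences.

There is no such integer.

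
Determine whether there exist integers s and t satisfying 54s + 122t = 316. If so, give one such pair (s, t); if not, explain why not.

gcd(54, 122) = 2, and 2 divides 316, so integer solutions exist.
Dividing through by 2 reduces the equation to 27s + 61t = 158.
Run the Euclidean algorithm on 61 and 27: 61 = 2·27 + 7, 27 = 3·7 + 6, 7 = 1·6 + 1, 6 = 6·1 + 0.
Unwinding: 1 = 7 − 1·6 = 7 − (27 − 3·7) = −27 + 4·7 = −27 + 4·(61 − 2·27) = 4·61 − 9·27, i.e. 27·(-9) + 61·4 = 1.
Times 158: 27·(-1422) + 61·632 = 158, so (-1422, 632) solves it.
The general solution is s = -1422 + 61k, t = 632 − 27k; taking k = 24 gives the smaller pair s = 42, t = -16.
Indeed 54·42 + 122·(-16) = 2268 − 1952 = 316.

s = 42, t = -16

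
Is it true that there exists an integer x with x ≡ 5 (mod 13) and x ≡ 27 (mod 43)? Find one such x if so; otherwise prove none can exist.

x = 70

Since 13 and 43 share no common factor, CRT says the pair of congruences has a solution (unique mod 559).
Write x = 5 + 13t and require 5 + 13t ≡ 27 (mod 43), i.e. 13t ≡ 22 (mod 43).
To invert 13 modulo 43: 43 = 3·13 + 4, 13 = 3·4 + 1, 4 = 4·1 + 0, and unwinding, 1 = 13 − 3·4 = 13 − 3·(43 − 3·13) = −3·43 + 10·13. Thus 13⁻¹ ≡ 10 (mod 43).
Multiplying by 10: t ≡ 10·22 = 220 ≡ 5 (mod 43).
Taking t = 5 gives x = 5 + 13·5 = 70.
Verify: 70 = 5·13 + 5 and 70 = 1·43 + 27. ✓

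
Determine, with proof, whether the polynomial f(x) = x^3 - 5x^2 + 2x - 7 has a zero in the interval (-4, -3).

No.

f(-4) = -159 and f(-3) = -85, both negative, so a sign-change argument is unavailable; we show f keeps this sign on the whole interval.
Substitute x = -3 − u, where 0 < u < 1 on the interval. Expanding, f(-3 − u) = -u^3 - 14u^2 - 59u - 85.
The nonzero coefficients here are all negative, so for u > 0 every term is negative (or zero), and the constant term -85 is strictly negative.
Therefore f(x) < 0 throughout (-4, -3), and f has no zero there.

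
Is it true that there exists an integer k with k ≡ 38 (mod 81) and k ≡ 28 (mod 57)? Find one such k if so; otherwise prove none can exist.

gcd(81, 57) = 3. If k ≡ 38 (mod 81) and k ≡ 28 (mod 57), then k ≡ 38 (mod 3) and k ≡ 28 (mod 3).
However 38 ≡ 2 and 28 ≡ 1 (mod 3), and 2 ≠ 1.
Therefore no such k exists.

No such integer exists.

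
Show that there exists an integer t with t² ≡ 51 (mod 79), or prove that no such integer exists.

Take t = 29. Then 29² = 841 = 10·79 + 51, so 29² ≡ 51 (mod 79).

t = 29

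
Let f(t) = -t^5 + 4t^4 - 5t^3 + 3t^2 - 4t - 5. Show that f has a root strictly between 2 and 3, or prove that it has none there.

The endpoint values f(2) = -9 and f(3) = -44 are both negative. Claim: f(t) < 0 for every t in (2, 3).
Shift to the endpoint 2: with t = 2 + u (0 < u < 1), one computes f(2 + u) = -u^5 - 6u^4 - 13u^3 - 11u^2 - 4u - 9.
All 6 nonzero coefficients of this polynomial in u are negative; hence for u > 0 the value is a sum of negative terms (the constant -9 among them).
So f is strictly negative on (2, 3); no root exists in the interval.

f has no root in that interval.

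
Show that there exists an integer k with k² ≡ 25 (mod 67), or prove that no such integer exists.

k = 62

k = 62 works: 62² = 3844, and 3844 − 25 = 3819 = 57·67.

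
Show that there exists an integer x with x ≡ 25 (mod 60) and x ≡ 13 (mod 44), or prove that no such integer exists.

gcd(60, 44) = 4. A simultaneous solution exists iff 25 ≡ 13 (mod 4); here 25 mod 4 = 1 = 13 mod 4, so it does.
The integers ≡ 25 (mod 60) are 25, 85, 145, …; their remainders mod 44 are 25, 41, 13, so x = 145 is the first that is ≡ 13 (mod 44).
Check: 145 mod 60 = 25, 145 mod 44 = 13. ✓

x = 145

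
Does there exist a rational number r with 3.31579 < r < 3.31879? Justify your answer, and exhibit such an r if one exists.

Scale by 22: the interval becomes (72.94738, 73.01338), which contains the integer 73.
Dividing back, 3.31579 < 73/22 < 3.31879, and 73/22 is rational.

r = 73/22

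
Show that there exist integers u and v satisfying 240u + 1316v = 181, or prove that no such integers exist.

gcd(240, 1316) = 4, so every integer of the form 240u + 1316v is a multiple of 4.
But 181 = 4·45 + 1, so 4 ∤ 181.
Therefore 240u + 1316v = 181 has no solution in integers.

No such integers exist.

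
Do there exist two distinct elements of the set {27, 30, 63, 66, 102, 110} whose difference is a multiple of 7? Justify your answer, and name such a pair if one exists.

Two integers differ by a multiple of 7 exactly when they have the same residue mod 7. The residues are 27↦6, 30↦2, 63↦0, 66↦3, 102↦4, 110↦5.
No residue repeats among the 6 elements, so no pair has difference ≡ 0 (mod 7).

There is no such pair.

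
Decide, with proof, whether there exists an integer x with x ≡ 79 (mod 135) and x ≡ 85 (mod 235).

No such integer exists.

gcd(135, 235) = 5. If x ≡ 79 (mod 135) and x ≡ 85 (mod 235), then x ≡ 79 (mod 5) and x ≡ 85 (mod 5).
However 79 ≡ 4 and 85 ≡ 0 (mod 5), and 4 ≠ 0.
Hence the system has no solution.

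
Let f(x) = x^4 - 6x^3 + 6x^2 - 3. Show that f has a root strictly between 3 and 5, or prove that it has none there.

f(3) = -30 and f(5) = 22, which have opposite signs.
Since f is a polynomial it is continuous on [3, 5].
By the Intermediate Value Theorem f must vanish at some point of (3, 5).

Such a root exists.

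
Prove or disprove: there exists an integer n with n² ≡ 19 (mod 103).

n = 88

n = 88 works: 88² = 7744, and 7744 − 19 = 7725 = 75·103.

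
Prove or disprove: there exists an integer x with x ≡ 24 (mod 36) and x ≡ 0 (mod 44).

The moduli are not coprime: gcd(36, 44) = 4. Compatibility requires 4 ∣ (0 − 24) = -24, which holds, so solutions exist.
The integers ≡ 24 (mod 36) are 24, 60, 96, 132, …; their remainders mod 44 are 24, 16, 8, 0, so x = 132 is the first that is ≡ 0 (mod 44).
Check: 132 mod 36 = 24, 132 mod 44 = 0. ✓

x = 132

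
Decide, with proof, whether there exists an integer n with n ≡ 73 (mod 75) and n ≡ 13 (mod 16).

n = 973

Since 75 and 16 share no common factor, CRT says the pair of congruences has a solution (unique mod 1200).
Write n = 73 + 75t and require 73 + 75t ≡ 13 (mod 16), i.e. 75t ≡ 4 (mod 16).
75 ≡ 11 (mod 16), so this reads 11t ≡ 4 (mod 16). To invert 11 modulo 16: 16 = 1·11 + 5, 11 = 2·5 + 1, 5 = 5·1 + 0, and unwinding, 1 = 11 − 2·5 = 11 − 2·(16 − 1·11) = −2·16 + 3·11. Thus 11⁻¹ ≡ 3 (mod 16).
Multiplying by 3: t ≡ 3·4 = 12 (mod 16).
Taking t = 12 gives n = 73 + 75·12 = 973.
Indeed 973 ≡ 73 (mod 75) and 973 ≡ 13 (mod 16).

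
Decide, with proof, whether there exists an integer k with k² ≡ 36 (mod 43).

k = 6

Take k = 6. Then 6² = 36, and since 0 ≤ 36 < 43 this is already reduced: 6² ≡ 36 (mod 43).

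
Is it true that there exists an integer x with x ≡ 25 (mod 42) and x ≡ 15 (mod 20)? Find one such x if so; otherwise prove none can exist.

gcd(42, 20) = 2. A simultaneous solution exists iff 25 ≡ 15 (mod 2); here 25 mod 2 = 1 = 15 mod 2, so it does.
The integers ≡ 25 (mod 42) are 25, 67, 109, 151, 193, 235, …; their remainders mod 20 are 5, 7, 9, 11, 13, 15, so x = 235 is the first that is ≡ 15 (mod 20).
Verify: 235 = 5·42 + 25 and 235 = 11·20 + 15. ✓

x = 235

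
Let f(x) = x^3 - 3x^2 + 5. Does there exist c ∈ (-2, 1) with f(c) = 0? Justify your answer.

f(-2) = -15 and f(1) = 3, which have opposite signs.
f is continuous everywhere (it is a polynomial), in particular on [-2, 1].
So by the Intermediate Value Theorem there is a c strictly between -2 and 1 with f(c) = 0.

Yes, f has a root in the interval.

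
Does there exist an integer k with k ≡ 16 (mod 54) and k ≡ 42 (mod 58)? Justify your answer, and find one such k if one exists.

k = 448

Here gcd(54, 58) = 2, and both 16 and 42 leave remainder 0 mod 2, so the system is consistent.
Write k = 16 + 54t. Then 54t ≡ 42 − 16 ≡ 26 (mod 58); dividing through by 2 gives 27t ≡ 13 (mod 29).
Invert 27 mod 29 by the Euclidean algorithm: 29 = 1·27 + 2, 27 = 13·2 + 1, 2 = 2·1 + 0; back-substituting, 1 = 27 − 13·2 = 27 − 13·(29 − 1·27) = −13·29 + 14·27. Hence 27·14 ≡ 1, so 27⁻¹ ≡ 14 (mod 29).
Multiplying by 14: t ≡ 14·13 = 182 ≡ 8 (mod 29).
Then k = 16 + 54·8 = 448.
Verify: 448 = 8·54 + 16 and 448 = 7·58 + 42. ✓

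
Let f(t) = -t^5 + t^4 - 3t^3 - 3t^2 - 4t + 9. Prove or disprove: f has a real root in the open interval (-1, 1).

f(-1) = 15 and f(1) = -1, which have opposite signs.
f is continuous everywhere (it is a polynomial), in particular on [-1, 1].
By the Intermediate Value Theorem f must vanish at some point of (-1, 1).

Such a root exists.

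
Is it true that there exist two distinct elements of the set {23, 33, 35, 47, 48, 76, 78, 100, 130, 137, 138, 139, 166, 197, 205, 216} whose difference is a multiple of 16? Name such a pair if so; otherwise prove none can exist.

No, no such pair exists.

Two integers differ by a multiple of 16 exactly when they have the same residue mod 16. The residues are 23↦7, 33↦1, 35↦3, 47↦15, 48↦0, 76↦12, 78↦14, 100↦4, 130↦2, 137↦9, 138↦10, 139↦11, 166↦6, 197↦5, 205↦13, 216↦8.
All 16 residues are distinct, so no two elements differ by a multiple of 16.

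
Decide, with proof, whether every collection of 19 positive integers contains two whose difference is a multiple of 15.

Yes.

Partition the integers by their residue mod 15; there are 15 classes.
Placing 19 integers into 15 classes, some class receives at least two — say a and b.
Their difference a − b is then a multiple of 15.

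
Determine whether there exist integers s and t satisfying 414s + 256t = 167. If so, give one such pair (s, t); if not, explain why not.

Both 414 and 256 are divisible by gcd(414, 256) = 2, hence so is any combination 414s + 256t.
However 167 leaves remainder 1 on division by 2.
Therefore 414s + 256t = 167 has no solution in integers.

No, no such integers exist.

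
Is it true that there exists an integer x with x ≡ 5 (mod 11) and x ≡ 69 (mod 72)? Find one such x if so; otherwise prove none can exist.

x = 357

gcd(11, 72) = 1, so the Chinese Remainder Theorem guarantees exactly one residue class mod 792 satisfying both.
Any solution of the first congruence is x = 5 + 11t; substituting into the second, 11t ≡ 69 − 5 ≡ 64 (mod 72).
Since 11·59 = 649 = 9·72 + 1, the inverse of 11 mod 72 is 59.
Therefore t ≡ 59·64 = 3776 ≡ 32 (mod 72).
Taking t = 32 gives x = 5 + 11·32 = 357.
Verify: 357 = 32·11 + 5 and 357 = 4·72 + 69. ✓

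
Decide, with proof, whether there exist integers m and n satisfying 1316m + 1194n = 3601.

Both 1316 and 1194 are divisible by gcd(1316, 1194) = 2, hence so is any combination 1316m + 1194n.
However 3601 leaves remainder 1 on division by 2.
Therefore 1316m + 1194n = 3601 has no solution in integers.

No such integers exist.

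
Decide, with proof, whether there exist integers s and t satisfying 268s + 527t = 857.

s = 249, t = -125

Since gcd(268, 527) = 1, every integer is an integer combination of 268 and 527.
Dividing repeatedly: 527 = 1·268 + 259, 268 = 1·259 + 9, 259 = 28·9 + 7, 9 = 1·7 + 2, 7 = 3·2 + 1, 2 = 2·1 + 0.
Working back up the chain: 1 = 7 − 3·2 = 7 − 3·(9 − 1·7) = −3·9 + 4·7 = −3·9 + 4·(259 − 28·9) = 4·259 − 115·9 = 4·259 − 115·(268 − 1·259) = −115·268 + 119·259 = −115·268 + 119·(527 − 1·268) = 119·527 − 234·268. So 268·(-234) + 527·119 = 1.
Scaling by 857 gives the particular solution (s, t) = (-200538, 101983).
Adding 381·527 to s and subtracting 381·268 from t gives the tidier solution (249, -125).
Check: 268·249 + 527·(-125) = 66732 − 65875 = 857. ✓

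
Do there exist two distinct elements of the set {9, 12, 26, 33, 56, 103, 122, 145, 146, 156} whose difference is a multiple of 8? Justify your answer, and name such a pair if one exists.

Reduce each element mod 8: 9↦1, 12↦4, 26↦2, 33↦1, 56↦0, 103↦7, 122↦2, 145↦1, 146↦2, 156↦4. The residue 1 repeats (at 9 and 33), and 33 − 9 = 24 = 3·8.

9 and 33 are such a pair.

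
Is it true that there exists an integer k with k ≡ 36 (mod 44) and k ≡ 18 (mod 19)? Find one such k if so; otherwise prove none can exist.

k = 740

Since 44 and 19 share no common factor, CRT says the pair of congruences has a solution (unique mod 836).
Write k = 36 + 44t and require 36 + 44t ≡ 18 (mod 19), i.e. 44t ≡ 1 (mod 19).
44 ≡ 6 (mod 19), so this reads 6t ≡ 1 (mod 19). Note 6·16 = 96 ≡ 1 (mod 19) (as 96 − 1 = 5·19), so 6⁻¹ ≡ 16.
Multiplying by 16: t ≡ 16·1 = 16 (mod 19).
With t = 16: k = 36 + 44·16 = 740.
Indeed 740 ≡ 36 (mod 44) and 740 ≡ 18 (mod 19).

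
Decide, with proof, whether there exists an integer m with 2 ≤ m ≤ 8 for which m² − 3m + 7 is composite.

m = 7

At m = 7: 7² − 3·7 + 7 = 35 = 5·7, which is composite.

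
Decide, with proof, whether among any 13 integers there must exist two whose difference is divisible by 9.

There are exactly 9 possible remainders on division by 9.
Placing 13 integers into 9 classes, some class receives at least two — say a and b.
Then a ≡ b (mod 9), i.e. 9 ∣ (a − b).

Yes, this is always true.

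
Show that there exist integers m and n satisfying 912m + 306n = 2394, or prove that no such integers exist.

Since gcd(912, 306) = 6 and 2394 = 6·399, Bézout's identity guarantees a solution.
Dividing through by 6 reduces the equation to 152m + 51n = 399.
Euclidean algorithm: 152 = 2·51 + 50, 51 = 1·50 + 1, 50 = 50·1 + 0.
Back-substituting, 1 = 51 − 1·50 = 51 − (152 − 2·51) = −152 + 3·51; that is, 152·(-1) + 51·3 = 1.
Multiplying through by 399: m = (-1)·399 = -399, n = 3·399 = 1197 is a solution.
The general solution is m = -399 + 51k, n = 1197 − 152k; taking k = 8 gives the smaller pair m = 9, n = -19.
Check: 912·9 + 306·(-19) = 8208 − 5814 = 2394. ✓

m = 9, n = -19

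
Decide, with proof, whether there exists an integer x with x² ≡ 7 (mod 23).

Apply Euler's criterion with the prime 23: 7 is a quadratic residue iff 7^11 ≡ 1 (mod 23), and a non-residue iff it is ≡ −1.
Repeated squaring mod 23: 7^2 = 49 ≡ 3; 7^4 ≡ 3² = 9 ≡ 9; 7^8 ≡ 9² = 81 ≡ 12.
Since 11 = 8 + 2 + 1, 7^11 ≡ 12 · 3 · 7; multiplying out mod 23: 12·3 = 36 ≡ 13, then 13·7 = 91 ≡ 22. Thus 7^11 ≡ 22 ≡ −1 (mod 23).
The value −1 means 7 is a non-residue modulo 23, so x² ≡ 7 (mod 23) is impossible.

There is no such integer.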